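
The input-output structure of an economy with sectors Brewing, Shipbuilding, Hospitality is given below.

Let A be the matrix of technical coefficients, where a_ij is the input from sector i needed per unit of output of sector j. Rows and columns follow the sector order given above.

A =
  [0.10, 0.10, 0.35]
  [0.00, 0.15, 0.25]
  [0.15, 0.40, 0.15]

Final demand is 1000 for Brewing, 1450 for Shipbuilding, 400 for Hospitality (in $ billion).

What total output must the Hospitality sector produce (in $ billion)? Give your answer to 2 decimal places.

x_3 = 1909.16

I − A =
  [   0.90    -0.10    -0.35]
  [   0.00     0.85    -0.25]
  [  -0.15    -0.40     0.85]
Cofactors of I−A, C_ij = (−1)^(i+j)·(minor ij) (rows/columns in the sector order above):
  C_11 = (0.85)(0.85) − (-0.25)(-0.40) = 0.6225
  C_12 = −[(0.00)(0.85) − (-0.25)(-0.15)] = 0.0375
  C_13 = (0.00)(-0.40) − (0.85)(-0.15) = 0.1275
  C_21 = −[(-0.10)(0.85) − (-0.35)(-0.40)] = 0.2250
  C_22 = (0.90)(0.85) − (-0.35)(-0.15) = 0.7125
  C_23 = −[(0.90)(-0.40) − (-0.10)(-0.15)] = 0.3750
  C_31 = (-0.10)(-0.25) − (-0.35)(0.85) = 0.3225
  C_32 = −[(0.90)(-0.25) − (-0.35)(0.00)] = 0.2250
  C_33 = (0.90)(0.85) − (-0.10)(0.00) = 0.7650
det(I−A) = Σ_j (I−A)_1j·C_1j = (0.90)(0.6225) + (-0.10)(0.0375) + (-0.35)(0.1275) = 0.511875
adj(I−A) = Cᵀ =
  [ 0.6225   0.2250   0.3225]
  [ 0.0375   0.7125   0.2250]
  [ 0.1275   0.3750   0.7650]
(I − A)⁻¹ = adj(I−A) / det(I−A) ≈
  [   1.2161     0.4396     0.6300]
  [   0.0733     1.3919     0.4396]
  [   0.2491     0.7326     1.4945]
x = (I − A)⁻¹ d = adj(I−A)·d / det(I−A), with det(I−A) = 0.511875:
  x_1 = (0.6225·1000 + 0.2250·1450 + 0.3225·400) / 0.511875 = 1077.75 / 0.511875 ≈ 2105.49
  x_2 = (0.0375·1000 + 0.7125·1450 + 0.2250·400) / 0.511875 = 1160.625 / 0.511875 ≈ 2267.40
  x_3 = (0.1275·1000 + 0.3750·1450 + 0.7650·400) / 0.511875 = 977.25 / 0.511875 ≈ 1909.16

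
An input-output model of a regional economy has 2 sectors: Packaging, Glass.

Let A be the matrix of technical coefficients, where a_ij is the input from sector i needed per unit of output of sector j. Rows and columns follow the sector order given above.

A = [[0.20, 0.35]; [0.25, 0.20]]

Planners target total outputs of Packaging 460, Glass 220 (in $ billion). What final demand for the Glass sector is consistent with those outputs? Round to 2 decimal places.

d_G = 61.00

I − A =
  [   0.80    -0.35]
  [  -0.25     0.80]
d = (I − A) x:
  d_P = (+0.80)·460 + (-0.35)·220 = 291.00
  d_G = (-0.25)·460 + (+0.80)·220 = 61.00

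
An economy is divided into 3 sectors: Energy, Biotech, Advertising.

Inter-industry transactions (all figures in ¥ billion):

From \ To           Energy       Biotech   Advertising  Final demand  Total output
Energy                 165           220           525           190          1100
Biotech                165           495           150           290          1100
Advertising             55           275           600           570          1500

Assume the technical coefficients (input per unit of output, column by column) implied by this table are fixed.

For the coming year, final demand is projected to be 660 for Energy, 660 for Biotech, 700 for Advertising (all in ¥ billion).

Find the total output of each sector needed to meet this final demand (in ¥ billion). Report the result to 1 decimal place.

Technical coefficients a_ij = z_ij / X_j:
  a_EE = 165/1100 = 0.15, a_BE = 165/1100 = 0.15, a_AE = 55/1100 = 0.05
  a_EB = 220/1100 = 0.20, a_BB = 495/1100 = 0.45, a_AB = 275/1100 = 0.25
  a_EA = 525/1500 = 0.35, a_BA = 150/1500 = 0.10, a_AA = 600/1500 = 0.40
I − A =
  [   0.85    -0.20    -0.35]
  [  -0.15     0.55    -0.10]
  [  -0.05    -0.25     0.60]
Cofactors of I−A, C_ij = (−1)^(i+j)·(minor ij) (rows/columns in the sector order above):
  C_11 = (0.55)(0.60) − (-0.10)(-0.25) = 0.3050
  C_12 = −[(-0.15)(0.60) − (-0.10)(-0.05)] = 0.0950
  C_13 = (-0.15)(-0.25) − (0.55)(-0.05) = 0.0650
  C_21 = −[(-0.20)(0.60) − (-0.35)(-0.25)] = 0.2075
  C_22 = (0.85)(0.60) − (-0.35)(-0.05) = 0.4925
  C_23 = −[(0.85)(-0.25) − (-0.20)(-0.05)] = 0.2225
  C_31 = (-0.20)(-0.10) − (-0.35)(0.55) = 0.2125
  C_32 = −[(0.85)(-0.10) − (-0.35)(-0.15)] = 0.1375
  C_33 = (0.85)(0.55) − (-0.20)(-0.15) = 0.4375
det(I−A) = Σ_j (I−A)_1j·C_1j = (0.85)(0.3050) + (-0.20)(0.0950) + (-0.35)(0.0650) = 0.2175
adj(I−A) = Cᵀ =
  [ 0.3050   0.2075   0.2125]
  [ 0.0950   0.4925   0.1375]
  [ 0.0650   0.2225   0.4375]
(I − A)⁻¹ = adj(I−A) / det(I−A) ≈
  [   1.4023     0.9540     0.9770]
  [   0.4368     2.2644     0.6322]
  [   0.2989     1.0230     2.0115]
x = (I − A)⁻¹ d = adj(I−A)·d / det(I−A), with det(I−A) = 0.2175:
  x_E = (0.3050·660 + 0.2075·660 + 0.2125·700) / 0.2175 = 487.00 / 0.2175 ≈ 2239.1
  x_B = (0.0950·660 + 0.4925·660 + 0.1375·700) / 0.2175 = 484.00 / 0.2175 ≈ 2225.3
  x_A = (0.0650·660 + 0.2225·660 + 0.4375·700) / 0.2175 = 496.00 / 0.2175 ≈ 2280.5

x_E = 2239.1, x_B = 2225.3, x_A = 2280.5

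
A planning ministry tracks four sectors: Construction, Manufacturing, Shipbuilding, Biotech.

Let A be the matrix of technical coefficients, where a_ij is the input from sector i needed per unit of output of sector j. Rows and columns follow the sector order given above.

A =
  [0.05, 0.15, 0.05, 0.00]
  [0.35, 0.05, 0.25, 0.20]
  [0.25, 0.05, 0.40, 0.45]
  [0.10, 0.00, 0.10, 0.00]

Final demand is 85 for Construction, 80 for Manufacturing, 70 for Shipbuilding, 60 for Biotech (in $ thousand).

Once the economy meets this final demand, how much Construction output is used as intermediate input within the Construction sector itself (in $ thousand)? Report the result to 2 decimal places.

I − A =
  [   0.95    -0.15    -0.05     0.00]
  [  -0.35     0.95    -0.25    -0.20]
  [  -0.25    -0.05     0.60    -0.45]
  [  -0.10     0.00    -0.10     1.00]
Compute the cofactors C_ij = (−1)^(i+j)·(3×3 minor ij) of I−A; the adjugate is their transpose:
adj(I−A) = Cᵀ =
  [ 0.51375   0.08575   0.08800   0.05675]
  [ 0.28500   0.51250   0.27500   0.22625]
  [ 0.29875   0.09175   0.84700   0.39950]
  [ 0.08125   0.01775   0.09350   0.47600]
det(I−A) = Σ_j (I−A)_1j·C_1j = (0.95)(0.51375) + (-0.15)(0.28500) + (-0.05)(0.29875) + (0.00)(0.08125) = 0.430375
(I − A)⁻¹ = adj(I−A) / det(I−A) ≈
  [   1.1937     0.1992     0.2045     0.1319]
  [   0.6622     1.1908     0.6390     0.5257]
  [   0.6942     0.2132     1.9681     0.9283]
  [   0.1888     0.0412     0.2173     1.1060]
First solve x = (I − A)⁻¹ d = adj(I−A)·d / det(I−A); in particular x_1 = (0.51375·85 + 0.08575·80 + 0.08800·70 + 0.05675·60) / 0.430375 = 60.09375 / 0.430375 ≈ 139.6311.
Intermediate flow from 1 to 1: z_11 = a_11 · x_1 = 0.05 × 60.09375 / 0.430375 = 3.0046875 / 0.430375 ≈ 6.98.

z_11 = 6.98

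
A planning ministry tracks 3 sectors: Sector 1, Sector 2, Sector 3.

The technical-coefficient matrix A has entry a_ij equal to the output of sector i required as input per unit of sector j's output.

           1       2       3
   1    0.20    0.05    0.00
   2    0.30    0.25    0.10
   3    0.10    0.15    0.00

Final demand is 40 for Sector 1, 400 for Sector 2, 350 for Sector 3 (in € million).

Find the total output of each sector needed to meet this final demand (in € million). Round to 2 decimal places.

I − A =
  [   0.80    -0.05     0.00]
  [  -0.30     0.75    -0.10]
  [  -0.10    -0.15     1.00]
Cofactors of I−A, C_ij = (−1)^(i+j)·(minor ij) (rows/columns in the sector order above):
  C_11 = (0.75)(1.00) − (-0.10)(-0.15) = 0.7350
  C_12 = −[(-0.30)(1.00) − (-0.10)(-0.10)] = 0.3100
  C_13 = (-0.30)(-0.15) − (0.75)(-0.10) = 0.1200
  C_21 = −[(-0.05)(1.00) − (0.00)(-0.15)] = 0.0500
  C_22 = (0.80)(1.00) − (0.00)(-0.10) = 0.8000
  C_23 = −[(0.80)(-0.15) − (-0.05)(-0.10)] = 0.1250
  C_31 = (-0.05)(-0.10) − (0.00)(0.75) = 0.0050
  C_32 = −[(0.80)(-0.10) − (0.00)(-0.30)] = 0.0800
  C_33 = (0.80)(0.75) − (-0.05)(-0.30) = 0.5850
det(I−A) = Σ_j (I−A)_1j·C_1j = (0.80)(0.7350) + (-0.05)(0.3100) + (0.00)(0.1200) = 0.5725
adj(I−A) = Cᵀ =
  [ 0.7350   0.0500   0.0050]
  [ 0.3100   0.8000   0.0800]
  [ 0.1200   0.1250   0.5850]
(I − A)⁻¹ = adj(I−A) / det(I−A) ≈
  [   1.2838     0.0873     0.0087]
  [   0.5415     1.3974     0.1397]
  [   0.2096     0.2183     1.0218]
x = (I − A)⁻¹ d = adj(I−A)·d / det(I−A), with det(I−A) = 0.5725:
  x_1 = (0.7350·40 + 0.0500·400 + 0.0050·350) / 0.5725 = 51.15 / 0.5725 ≈ 89.34
  x_2 = (0.3100·40 + 0.8000·400 + 0.0800·350) / 0.5725 = 360.40 / 0.5725 ≈ 629.52
  x_3 = (0.1200·40 + 0.1250·400 + 0.5850·350) / 0.5725 = 259.55 / 0.5725 ≈ 453.36

x_1 = 89.34, x_2 = 629.52, x_3 = 453.36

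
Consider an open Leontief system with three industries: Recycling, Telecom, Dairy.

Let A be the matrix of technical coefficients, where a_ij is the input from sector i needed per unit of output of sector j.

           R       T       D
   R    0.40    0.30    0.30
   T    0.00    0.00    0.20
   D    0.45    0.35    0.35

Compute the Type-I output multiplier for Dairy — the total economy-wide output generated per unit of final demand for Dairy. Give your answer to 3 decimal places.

m_D = 5.806

I − A =
  [   0.60    -0.30    -0.30]
  [   0.00     1.00    -0.20]
  [  -0.45    -0.35     0.65]
Cofactors of I−A, C_ij = (−1)^(i+j)·(minor ij) (rows/columns in the sector order above):
  C_11 = (1.00)(0.65) − (-0.20)(-0.35) = 0.5800
  C_12 = −[(0.00)(0.65) − (-0.20)(-0.45)] = 0.0900
  C_13 = (0.00)(-0.35) − (1.00)(-0.45) = 0.4500
  C_21 = −[(-0.30)(0.65) − (-0.30)(-0.35)] = 0.3000
  C_22 = (0.60)(0.65) − (-0.30)(-0.45) = 0.2550
  C_23 = −[(0.60)(-0.35) − (-0.30)(-0.45)] = 0.3450
  C_31 = (-0.30)(-0.20) − (-0.30)(1.00) = 0.3600
  C_32 = −[(0.60)(-0.20) − (-0.30)(0.00)] = 0.1200
  C_33 = (0.60)(1.00) − (-0.30)(0.00) = 0.6000
det(I−A) = Σ_j (I−A)_1j·C_1j = (0.60)(0.5800) + (-0.30)(0.0900) + (-0.30)(0.4500) = 0.1860
adj(I−A) = Cᵀ =
  [ 0.5800   0.3000   0.3600]
  [ 0.0900   0.2550   0.1200]
  [ 0.4500   0.3450   0.6000]
(I − A)⁻¹ = adj(I−A) / det(I−A) ≈
  [   3.1183     1.6129     1.9355]
  [   0.4839     1.3710     0.6452]
  [   2.4194     1.8548     3.2258]
The output multiplier for sector j is the column-j sum of the Leontief inverse (I − A)⁻¹ = adj(I−A) / det(I−A).
Column D of adj(I−A): (0.3600, 0.1200, 0.6000); det(I−A) = 0.1860.
m_D = (0.3600 + 0.1200 + 0.6000) / 0.1860 = 1.08 / 0.1860 ≈ 5.806.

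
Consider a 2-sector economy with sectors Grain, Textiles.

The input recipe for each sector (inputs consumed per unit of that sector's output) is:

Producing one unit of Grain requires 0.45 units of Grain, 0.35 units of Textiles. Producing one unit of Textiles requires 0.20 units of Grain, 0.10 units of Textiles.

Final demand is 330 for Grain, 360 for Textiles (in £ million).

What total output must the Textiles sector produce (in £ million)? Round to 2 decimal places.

I − A =
  [   0.55    -0.20]
  [  -0.35     0.90]
det(I−A) = (0.55)(0.90) − (-0.20)(-0.35) = 0.4250
adj(I−A) = [[0.90, 0.20], [0.35, 0.55]]
(I − A)⁻¹ = adj(I−A) / det(I−A) ≈
  [   2.1176     0.4706]
  [   0.8235     1.2941]
x = (I − A)⁻¹ d = adj(I−A)·d / det(I−A), with det(I−A) = 0.4250:
  x_1 = (0.90·330 + 0.20·360) / 0.4250 = 369.00 / 0.4250 ≈ 868.24
  x_2 = (0.35·330 + 0.55·360) / 0.4250 = 313.50 / 0.4250 ≈ 737.65

x_2 = 737.65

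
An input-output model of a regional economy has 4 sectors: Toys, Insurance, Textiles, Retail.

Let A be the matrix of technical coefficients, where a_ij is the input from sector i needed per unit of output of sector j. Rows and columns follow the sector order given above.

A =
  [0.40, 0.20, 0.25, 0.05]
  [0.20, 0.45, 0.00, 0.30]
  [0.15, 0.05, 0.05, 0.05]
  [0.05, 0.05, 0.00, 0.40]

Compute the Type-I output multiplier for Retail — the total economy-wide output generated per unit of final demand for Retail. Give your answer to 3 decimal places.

m_4 = 4.017

I − A =
  [   0.60    -0.20    -0.25    -0.05]
  [  -0.20     0.55     0.00    -0.30]
  [  -0.15    -0.05     0.95    -0.05]
  [  -0.05    -0.05     0.00     0.60]
Compute the cofactors C_ij = (−1)^(i+j)·(3×3 minor ij) of I−A; the adjugate is their transpose:
adj(I−A) = Cᵀ =
  [ 0.299250   0.124500   0.078750   0.093750]
  [ 0.128250   0.316500   0.033750   0.171750]
  [ 0.055875   0.038250   0.160125   0.037125]
  [ 0.035625   0.036750   0.009375   0.252375]
det(I−A) = Σ_j (I−A)_1j·C_1j = (0.60)(0.299250) + (-0.20)(0.128250) + (-0.25)(0.055875) + (-0.05)(0.035625) = 0.13815
(I − A)⁻¹ = adj(I−A) / det(I−A) ≈
  [   2.1661     0.9012     0.5700     0.6786]
  [   0.9283     2.2910     0.2443     1.2432]
  [   0.4045     0.2769     1.1591     0.2687]
  [   0.2579     0.2660     0.0679     1.8268]
The output multiplier for sector j is the column-j sum of the Leontief inverse (I − A)⁻¹ = adj(I−A) / det(I−A).
Column 4 of adj(I−A): (0.093750, 0.171750, 0.037125, 0.252375); det(I−A) = 0.13815.
m_4 = (0.093750 + 0.171750 + 0.037125 + 0.252375) / 0.13815 = 0.555 / 0.13815 ≈ 4.017.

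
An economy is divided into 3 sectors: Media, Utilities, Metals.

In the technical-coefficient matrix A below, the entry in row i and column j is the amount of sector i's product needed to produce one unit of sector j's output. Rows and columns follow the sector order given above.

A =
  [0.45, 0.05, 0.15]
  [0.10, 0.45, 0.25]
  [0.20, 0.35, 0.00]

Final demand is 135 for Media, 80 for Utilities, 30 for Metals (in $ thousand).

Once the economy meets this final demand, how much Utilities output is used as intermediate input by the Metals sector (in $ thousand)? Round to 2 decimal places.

z_23 = 49.64

I − A =
  [   0.55    -0.05    -0.15]
  [  -0.10     0.55    -0.25]
  [  -0.20    -0.35     1.00]
Cofactors of I−A, C_ij = (−1)^(i+j)·(minor ij) (rows/columns in the sector order above):
  C_11 = (0.55)(1.00) − (-0.25)(-0.35) = 0.4625
  C_12 = −[(-0.10)(1.00) − (-0.25)(-0.20)] = 0.1500
  C_13 = (-0.10)(-0.35) − (0.55)(-0.20) = 0.1450
  C_21 = −[(-0.05)(1.00) − (-0.15)(-0.35)] = 0.1025
  C_22 = (0.55)(1.00) − (-0.15)(-0.20) = 0.5200
  C_23 = −[(0.55)(-0.35) − (-0.05)(-0.20)] = 0.2025
  C_31 = (-0.05)(-0.25) − (-0.15)(0.55) = 0.0950
  C_32 = −[(0.55)(-0.25) − (-0.15)(-0.10)] = 0.1525
  C_33 = (0.55)(0.55) − (-0.05)(-0.10) = 0.2975
det(I−A) = Σ_j (I−A)_1j·C_1j = (0.55)(0.4625) + (-0.05)(0.1500) + (-0.15)(0.1450) = 0.225125
adj(I−A) = Cᵀ =
  [ 0.4625   0.1025   0.0950]
  [ 0.1500   0.5200   0.1525]
  [ 0.1450   0.2025   0.2975]
(I − A)⁻¹ = adj(I−A) / det(I−A) ≈
  [   2.0544     0.4553     0.4220]
  [   0.6663     2.3098     0.6774]
  [   0.6441     0.8995     1.3215]
First solve x = (I − A)⁻¹ d = adj(I−A)·d / det(I−A); in particular x_3 = (0.1450·135 + 0.2025·80 + 0.2975·30) / 0.225125 = 44.70 / 0.225125 ≈ 198.5564.
Intermediate flow from 2 to 3: z_23 = a_23 · x_3 = 0.25 × 44.70 / 0.225125 = 11.175 / 0.225125 ≈ 49.64.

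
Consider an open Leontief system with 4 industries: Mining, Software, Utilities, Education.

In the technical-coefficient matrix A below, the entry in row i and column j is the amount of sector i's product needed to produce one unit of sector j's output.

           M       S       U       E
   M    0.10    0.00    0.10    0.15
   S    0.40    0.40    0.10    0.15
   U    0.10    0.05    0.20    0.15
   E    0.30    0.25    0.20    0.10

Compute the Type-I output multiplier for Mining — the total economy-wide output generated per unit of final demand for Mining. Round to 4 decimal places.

I − A =
  [   0.90     0.00    -0.10    -0.15]
  [  -0.40     0.60    -0.10    -0.15]
  [  -0.10    -0.05     0.80    -0.15]
  [  -0.30    -0.25    -0.20     0.90]
Compute the cofactors C_ij = (−1)^(i+j)·(3×3 minor ij) of I−A; the adjugate is their transpose:
adj(I−A) = Cᵀ =
  [ 0.37425   0.03975   0.07200   0.08100]
  [ 0.32850   0.56850   0.15600   0.17550]
  [ 0.11250   0.07575   0.41025   0.09975]
  [ 0.24100   0.18800   0.15850   0.41950]
det(I−A) = Σ_j (I−A)_1j·C_1j = (0.90)(0.37425) + (0.00)(0.32850) + (-0.10)(0.11250) + (-0.15)(0.24100) = 0.289425
(I − A)⁻¹ = adj(I−A) / det(I−A) ≈
  [   1.29308     0.13734     0.24877     0.27987]
  [   1.13501     1.96424     0.53900     0.60637]
  [   0.38870     0.26173     1.41747     0.34465]
  [   0.83269     0.64956     0.54764     1.44943]
The output multiplier for sector j is the column-j sum of the Leontief inverse (I − A)⁻¹ = adj(I−A) / det(I−A).
Column M of adj(I−A): (0.37425, 0.32850, 0.11250, 0.24100); det(I−A) = 0.289425.
m_M = (0.37425 + 0.32850 + 0.11250 + 0.24100) / 0.289425 = 1.05625 / 0.289425 ≈ 3.6495.

m_M = 3.6495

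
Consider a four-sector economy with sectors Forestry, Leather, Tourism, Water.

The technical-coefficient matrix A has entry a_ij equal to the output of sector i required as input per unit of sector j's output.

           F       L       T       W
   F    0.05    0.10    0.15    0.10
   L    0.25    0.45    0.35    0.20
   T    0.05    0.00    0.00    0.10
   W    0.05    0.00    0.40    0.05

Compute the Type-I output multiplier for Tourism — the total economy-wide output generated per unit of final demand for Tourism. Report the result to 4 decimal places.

I − A =
  [   0.95    -0.10    -0.15    -0.10]
  [  -0.25     0.55    -0.35    -0.20]
  [  -0.05     0.00     1.00    -0.10]
  [  -0.05     0.00    -0.40     0.95]
Compute the cofactors C_ij = (−1)^(i+j)·(3×3 minor ij) of I−A; the adjugate is their transpose:
adj(I−A) = Cᵀ =
  [ 0.500500   0.091000   0.141625   0.086750]
  [ 0.259875   0.849625   0.437250   0.252250]
  [ 0.028875   0.005250   0.468875   0.053500]
  [ 0.038500   0.007000   0.204875   0.491625]
det(I−A) = Σ_j (I−A)_1j·C_1j = (0.95)(0.500500) + (-0.10)(0.259875) + (-0.15)(0.028875) + (-0.10)(0.038500) = 0.44130625
(I − A)⁻¹ = adj(I−A) / det(I−A) ≈
  [   1.13413     0.20621     0.32092     0.19658]
  [   0.58888     1.92525     0.99081     0.57160]
  [   0.06543     0.01190     1.06247     0.12123]
  [   0.08724     0.01586     0.46425     1.11402]
The output multiplier for sector j is the column-j sum of the Leontief inverse (I − A)⁻¹ = adj(I−A) / det(I−A).
Column T of adj(I−A): (0.141625, 0.437250, 0.468875, 0.204875); det(I−A) = 0.44130625.
m_T = (0.141625 + 0.437250 + 0.468875 + 0.204875) / 0.44130625 = 1.252625 / 0.44130625 ≈ 2.8384.

m_T = 2.8384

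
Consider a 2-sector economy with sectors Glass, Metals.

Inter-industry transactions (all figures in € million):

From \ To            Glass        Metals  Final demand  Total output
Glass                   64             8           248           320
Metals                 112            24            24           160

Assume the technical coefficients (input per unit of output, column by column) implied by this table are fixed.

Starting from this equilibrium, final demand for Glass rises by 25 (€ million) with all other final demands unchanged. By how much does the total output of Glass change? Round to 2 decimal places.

Technical coefficients a_ij = z_ij / X_j:
  a_11 = 64/320 = 0.20, a_21 = 112/320 = 0.35
  a_12 = 8/160 = 0.05, a_22 = 24/160 = 0.15
I − A =
  [   0.80    -0.05]
  [  -0.35     0.85]
det(I−A) = (0.80)(0.85) − (-0.05)(-0.35) = 0.6625
adj(I−A) = [[0.85, 0.05], [0.35, 0.80]]
(I − A)⁻¹ = adj(I−A) / det(I−A) ≈
  [   1.2830     0.0755]
  [   0.5283     1.2075]
Δx = (I − A)⁻¹ Δd with Δd having +25 in the Glass component and 0 elsewhere.
So Δx_1 = L_11 · (+25), where L_11 = adj(I−A)_11 / det(I−A) = 0.85 / 0.6625.
Δx_1 = 0.85 × (+25) / 0.6625 = 21.25 / 0.6625 ≈ 32.08.

Δx_1 = 32.08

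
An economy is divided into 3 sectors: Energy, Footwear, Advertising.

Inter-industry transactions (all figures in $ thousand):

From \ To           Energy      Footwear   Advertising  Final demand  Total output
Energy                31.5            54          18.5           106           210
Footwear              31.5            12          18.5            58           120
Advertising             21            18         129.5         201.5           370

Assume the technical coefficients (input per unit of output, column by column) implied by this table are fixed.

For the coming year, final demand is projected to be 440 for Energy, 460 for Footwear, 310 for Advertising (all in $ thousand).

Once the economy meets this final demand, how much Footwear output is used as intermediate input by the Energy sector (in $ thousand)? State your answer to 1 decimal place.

z_FE = 141.1

Technical coefficients a_ij = z_ij / X_j:
  a_EE = 31.5/210 = 0.15, a_FE = 31.5/210 = 0.15, a_AE = 21/210 = 0.10
  a_EF = 54/120 = 0.45, a_FF = 12/120 = 0.10, a_AF = 18/120 = 0.15
  a_EA = 18.5/370 = 0.05, a_FA = 18.5/370 = 0.05, a_AA = 129.5/370 = 0.35
I − A =
  [   0.85    -0.45    -0.05]
  [  -0.15     0.90    -0.05]
  [  -0.10    -0.15     0.65]
Cofactors of I−A, C_ij = (−1)^(i+j)·(minor ij) (rows/columns in the sector order above):
  C_11 = (0.90)(0.65) − (-0.05)(-0.15) = 0.5775
  C_12 = −[(-0.15)(0.65) − (-0.05)(-0.10)] = 0.1025
  C_13 = (-0.15)(-0.15) − (0.90)(-0.10) = 0.1125
  C_21 = −[(-0.45)(0.65) − (-0.05)(-0.15)] = 0.3000
  C_22 = (0.85)(0.65) − (-0.05)(-0.10) = 0.5475
  C_23 = −[(0.85)(-0.15) − (-0.45)(-0.10)] = 0.1725
  C_31 = (-0.45)(-0.05) − (-0.05)(0.90) = 0.0675
  C_32 = −[(0.85)(-0.05) − (-0.05)(-0.15)] = 0.0500
  C_33 = (0.85)(0.90) − (-0.45)(-0.15) = 0.6975
det(I−A) = Σ_j (I−A)_1j·C_1j = (0.85)(0.5775) + (-0.45)(0.1025) + (-0.05)(0.1125) = 0.439125
adj(I−A) = Cᵀ =
  [ 0.5775   0.3000   0.0675]
  [ 0.1025   0.5475   0.0500]
  [ 0.1125   0.1725   0.6975]
(I − A)⁻¹ = adj(I−A) / det(I−A) ≈
  [   1.3151     0.6832     0.1537]
  [   0.2334     1.2468     0.1139]
  [   0.2562     0.3928     1.5884]
First solve x = (I − A)⁻¹ d = adj(I−A)·d / det(I−A); in particular x_E = (0.5775·440 + 0.3000·460 + 0.0675·310) / 0.439125 = 413.025 / 0.439125 ≈ 940.564.
Intermediate flow from F to E: z_FE = a_FE · x_E = 0.15 × 413.025 / 0.439125 = 61.95375 / 0.439125 ≈ 141.1.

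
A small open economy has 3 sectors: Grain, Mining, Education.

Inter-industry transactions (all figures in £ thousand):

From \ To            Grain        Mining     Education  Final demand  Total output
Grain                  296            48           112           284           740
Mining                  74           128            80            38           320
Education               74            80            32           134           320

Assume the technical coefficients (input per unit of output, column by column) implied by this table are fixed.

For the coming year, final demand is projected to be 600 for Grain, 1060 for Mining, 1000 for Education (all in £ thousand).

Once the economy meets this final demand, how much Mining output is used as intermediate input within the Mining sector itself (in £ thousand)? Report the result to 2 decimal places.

Technical coefficients a_ij = z_ij / X_j:
  a_GG = 296/740 = 0.40, a_MG = 74/740 = 0.10, a_EG = 74/740 = 0.10
  a_GM = 48/320 = 0.15, a_MM = 128/320 = 0.40, a_EM = 80/320 = 0.25
  a_GE = 112/320 = 0.35, a_ME = 80/320 = 0.25, a_EE = 32/320 = 0.10
I − A =
  [   0.60    -0.15    -0.35]
  [  -0.10     0.60    -0.25]
  [  -0.10    -0.25     0.90]
Cofactors of I−A, C_ij = (−1)^(i+j)·(minor ij) (rows/columns in the sector order above):
  C_11 = (0.60)(0.90) − (-0.25)(-0.25) = 0.4775
  C_12 = −[(-0.10)(0.90) − (-0.25)(-0.10)] = 0.1150
  C_13 = (-0.10)(-0.25) − (0.60)(-0.10) = 0.0850
  C_21 = −[(-0.15)(0.90) − (-0.35)(-0.25)] = 0.2225
  C_22 = (0.60)(0.90) − (-0.35)(-0.10) = 0.5050
  C_23 = −[(0.60)(-0.25) − (-0.15)(-0.10)] = 0.1650
  C_31 = (-0.15)(-0.25) − (-0.35)(0.60) = 0.2475
  C_32 = −[(0.60)(-0.25) − (-0.35)(-0.10)] = 0.1850
  C_33 = (0.60)(0.60) − (-0.15)(-0.10) = 0.3450
det(I−A) = Σ_j (I−A)_1j·C_1j = (0.60)(0.4775) + (-0.15)(0.1150) + (-0.35)(0.0850) = 0.2395
adj(I−A) = Cᵀ =
  [ 0.4775   0.2225   0.2475]
  [ 0.1150   0.5050   0.1850]
  [ 0.0850   0.1650   0.3450]
(I − A)⁻¹ = adj(I−A) / det(I−A) ≈
  [   1.9937     0.9290     1.0334]
  [   0.4802     2.1086     0.7724]
  [   0.3549     0.6889     1.4405]
First solve x = (I − A)⁻¹ d = adj(I−A)·d / det(I−A); in particular x_M = (0.1150·600 + 0.5050·1060 + 0.1850·1000) / 0.2395 = 789.30 / 0.2395 ≈ 3295.6159.
Intermediate flow from M to M: z_MM = a_MM · x_M = 0.40 × 789.30 / 0.2395 = 315.72 / 0.2395 ≈ 1318.25.

z_MM = 1318.25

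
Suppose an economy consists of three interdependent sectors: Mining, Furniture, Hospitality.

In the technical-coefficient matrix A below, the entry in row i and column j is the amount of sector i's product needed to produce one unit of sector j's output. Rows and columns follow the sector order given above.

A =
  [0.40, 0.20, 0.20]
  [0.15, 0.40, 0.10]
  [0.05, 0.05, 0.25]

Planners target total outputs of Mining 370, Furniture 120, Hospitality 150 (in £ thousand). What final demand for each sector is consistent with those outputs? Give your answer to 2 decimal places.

d_M = 168.00, d_F = 1.50, d_H = 88.00

I − A =
  [   0.60    -0.20    -0.20]
  [  -0.15     0.60    -0.10]
  [  -0.05    -0.05     0.75]
d = (I − A) x:
  d_M = (+0.60)·370 + (-0.20)·120 + (-0.20)·150 = 168.00
  d_F = (-0.15)·370 + (+0.60)·120 + (-0.10)·150 = 1.50
  d_H = (-0.05)·370 + (-0.05)·120 + (+0.75)·150 = 88.00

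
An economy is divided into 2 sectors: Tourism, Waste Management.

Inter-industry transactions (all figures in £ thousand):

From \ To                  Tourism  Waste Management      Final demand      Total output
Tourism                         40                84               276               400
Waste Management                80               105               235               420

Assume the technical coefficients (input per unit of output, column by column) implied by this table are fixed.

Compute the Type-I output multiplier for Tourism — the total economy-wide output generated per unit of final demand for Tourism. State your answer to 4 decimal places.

m_T = 1.4961

Technical coefficients a_ij = z_ij / X_j:
  a_TT = 40/400 = 0.10, a_WT = 80/400 = 0.20
  a_TW = 84/420 = 0.20, a_WW = 105/420 = 0.25
I − A =
  [   0.90    -0.20]
  [  -0.20     0.75]
det(I−A) = (0.90)(0.75) − (-0.20)(-0.20) = 0.6350
adj(I−A) = [[0.75, 0.20], [0.20, 0.90]]
(I − A)⁻¹ = adj(I−A) / det(I−A) ≈
  [   1.18110     0.31496]
  [   0.31496     1.41732]
The output multiplier for sector j is the column-j sum of the Leontief inverse (I − A)⁻¹ = adj(I−A) / det(I−A).
Column T of adj(I−A): (0.75, 0.20); det(I−A) = 0.6350.
m_T = (0.75 + 0.20) / 0.6350 = 0.95 / 0.6350 ≈ 1.4961.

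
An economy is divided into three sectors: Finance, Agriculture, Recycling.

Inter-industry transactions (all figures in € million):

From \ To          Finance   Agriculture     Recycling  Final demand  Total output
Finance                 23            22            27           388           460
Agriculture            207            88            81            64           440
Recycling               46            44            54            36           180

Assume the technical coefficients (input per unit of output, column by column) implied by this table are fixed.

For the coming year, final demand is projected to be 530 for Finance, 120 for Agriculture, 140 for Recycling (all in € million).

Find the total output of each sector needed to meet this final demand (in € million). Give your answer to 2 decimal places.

x_F = 660.55, x_A = 747.18, x_R = 401.10

Technical coefficients a_ij = z_ij / X_j:
  a_FF = 23/460 = 0.05, a_AF = 207/460 = 0.45, a_RF = 46/460 = 0.10
  a_FA = 22/440 = 0.05, a_AA = 88/440 = 0.20, a_RA = 44/440 = 0.10
  a_FR = 27/180 = 0.15, a_AR = 81/180 = 0.45, a_RR = 54/180 = 0.30
I − A =
  [   0.95    -0.05    -0.15]
  [  -0.45     0.80    -0.45]
  [  -0.10    -0.10     0.70]
Cofactors of I−A, C_ij = (−1)^(i+j)·(minor ij) (rows/columns in the sector order above):
  C_11 = (0.80)(0.70) − (-0.45)(-0.10) = 0.5150
  C_12 = −[(-0.45)(0.70) − (-0.45)(-0.10)] = 0.3600
  C_13 = (-0.45)(-0.10) − (0.80)(-0.10) = 0.1250
  C_21 = −[(-0.05)(0.70) − (-0.15)(-0.10)] = 0.0500
  C_22 = (0.95)(0.70) − (-0.15)(-0.10) = 0.6500
  C_23 = −[(0.95)(-0.10) − (-0.05)(-0.10)] = 0.1000
  C_31 = (-0.05)(-0.45) − (-0.15)(0.80) = 0.1425
  C_32 = −[(0.95)(-0.45) − (-0.15)(-0.45)] = 0.4950
  C_33 = (0.95)(0.80) − (-0.05)(-0.45) = 0.7375
det(I−A) = Σ_j (I−A)_1j·C_1j = (0.95)(0.5150) + (-0.05)(0.3600) + (-0.15)(0.1250) = 0.4525
adj(I−A) = Cᵀ =
  [ 0.5150   0.0500   0.1425]
  [ 0.3600   0.6500   0.4950]
  [ 0.1250   0.1000   0.7375]
(I − A)⁻¹ = adj(I−A) / det(I−A) ≈
  [   1.1381     0.1105     0.3149]
  [   0.7956     1.4365     1.0939]
  [   0.2762     0.2210     1.6298]
x = (I − A)⁻¹ d = adj(I−A)·d / det(I−A), with det(I−A) = 0.4525:
  x_F = (0.5150·530 + 0.0500·120 + 0.1425·140) / 0.4525 = 298.90 / 0.4525 ≈ 660.55
  x_A = (0.3600·530 + 0.6500·120 + 0.4950·140) / 0.4525 = 338.10 / 0.4525 ≈ 747.18
  x_R = (0.1250·530 + 0.1000·120 + 0.7375·140) / 0.4525 = 181.50 / 0.4525 ≈ 401.10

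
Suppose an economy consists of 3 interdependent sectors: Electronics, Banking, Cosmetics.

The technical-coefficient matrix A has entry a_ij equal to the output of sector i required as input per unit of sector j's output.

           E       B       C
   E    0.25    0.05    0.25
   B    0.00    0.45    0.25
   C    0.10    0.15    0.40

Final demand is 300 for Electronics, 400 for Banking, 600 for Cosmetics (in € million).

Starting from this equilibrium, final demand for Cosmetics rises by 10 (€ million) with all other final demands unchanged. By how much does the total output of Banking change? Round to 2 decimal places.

I − A =
  [   0.75    -0.05    -0.25]
  [   0.00     0.55    -0.25]
  [  -0.10    -0.15     0.60]
Cofactors of I−A, C_ij = (−1)^(i+j)·(minor ij) (rows/columns in the sector order above):
  C_11 = (0.55)(0.60) − (-0.25)(-0.15) = 0.2925
  C_12 = −[(0.00)(0.60) − (-0.25)(-0.10)] = 0.0250
  C_13 = (0.00)(-0.15) − (0.55)(-0.10) = 0.0550
  C_21 = −[(-0.05)(0.60) − (-0.25)(-0.15)] = 0.0675
  C_22 = (0.75)(0.60) − (-0.25)(-0.10) = 0.4250
  C_23 = −[(0.75)(-0.15) − (-0.05)(-0.10)] = 0.1175
  C_31 = (-0.05)(-0.25) − (-0.25)(0.55) = 0.1500
  C_32 = −[(0.75)(-0.25) − (-0.25)(0.00)] = 0.1875
  C_33 = (0.75)(0.55) − (-0.05)(0.00) = 0.4125
det(I−A) = Σ_j (I−A)_1j·C_1j = (0.75)(0.2925) + (-0.05)(0.0250) + (-0.25)(0.0550) = 0.204375
adj(I−A) = Cᵀ =
  [ 0.2925   0.0675   0.1500]
  [ 0.0250   0.4250   0.1875]
  [ 0.0550   0.1175   0.4125]
(I − A)⁻¹ = adj(I−A) / det(I−A) ≈
  [   1.4312     0.3303     0.7339]
  [   0.1223     2.0795     0.9174]
  [   0.2691     0.5749     2.0183]
Δx = (I − A)⁻¹ Δd with Δd having +10 in the Cosmetics component and 0 elsewhere.
So Δx_B = L_BC · (+10), where L_BC = adj(I−A)_BC / det(I−A) = 0.1875 / 0.204375.
Δx_B = 0.1875 × (+10) / 0.204375 = 1.875 / 0.204375 ≈ 9.17.

Δx_B = 9.17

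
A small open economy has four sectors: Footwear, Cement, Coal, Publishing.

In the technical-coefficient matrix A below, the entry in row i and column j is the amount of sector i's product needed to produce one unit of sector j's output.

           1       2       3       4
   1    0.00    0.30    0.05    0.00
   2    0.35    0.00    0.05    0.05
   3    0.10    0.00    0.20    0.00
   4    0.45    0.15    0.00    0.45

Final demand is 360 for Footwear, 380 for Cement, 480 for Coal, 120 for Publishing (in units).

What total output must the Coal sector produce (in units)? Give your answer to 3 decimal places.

I − A =
  [   1.00    -0.30    -0.05     0.00]
  [  -0.35     1.00    -0.05    -0.05]
  [  -0.10     0.00     0.80     0.00]
  [  -0.45    -0.15     0.00     0.55]
Compute the cofactors C_ij = (−1)^(i+j)·(3×3 minor ij) of I−A; the adjugate is their transpose:
adj(I−A) = Cᵀ =
  [ 0.434000   0.132000   0.035375   0.012000]
  [ 0.174750   0.437250   0.038250   0.039750]
  [ 0.054250   0.016500   0.478000   0.001500]
  [ 0.402750   0.227250   0.039375   0.709500]
det(I−A) = Σ_j (I−A)_1j·C_1j = (1.00)(0.434000) + (-0.30)(0.174750) + (-0.05)(0.054250) + (0.00)(0.402750) = 0.3788625
(I − A)⁻¹ = adj(I−A) / det(I−A) ≈
  [   1.1455     0.3484     0.0934     0.0317]
  [   0.4612     1.1541     0.1010     0.1049]
  [   0.1432     0.0436     1.2617     0.0040]
  [   1.0631     0.5998     0.1039     1.8727]
x = (I − A)⁻¹ d = adj(I−A)·d / det(I−A), with det(I−A) = 0.3788625:
  x_1 = (0.434000·360 + 0.132000·380 + 0.035375·480 + 0.012000·120) / 0.3788625 = 224.82 / 0.3788625 ≈ 593.408
  x_2 = (0.174750·360 + 0.437250·380 + 0.038250·480 + 0.039750·120) / 0.3788625 = 252.195 / 0.3788625 ≈ 665.664
  x_3 = (0.054250·360 + 0.016500·380 + 0.478000·480 + 0.001500·120) / 0.3788625 = 255.42 / 0.3788625 ≈ 674.176
  x_4 = (0.402750·360 + 0.227250·380 + 0.039375·480 + 0.709500·120) / 0.3788625 = 335.385 / 0.3788625 ≈ 885.242

x_3 = 674.176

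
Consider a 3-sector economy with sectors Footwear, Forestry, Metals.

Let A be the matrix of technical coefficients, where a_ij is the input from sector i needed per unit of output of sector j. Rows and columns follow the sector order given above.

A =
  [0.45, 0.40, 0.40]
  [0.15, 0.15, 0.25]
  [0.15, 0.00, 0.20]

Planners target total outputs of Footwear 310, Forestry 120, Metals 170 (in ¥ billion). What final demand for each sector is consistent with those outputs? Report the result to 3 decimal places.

I − A =
  [   0.55    -0.40    -0.40]
  [  -0.15     0.85    -0.25]
  [  -0.15     0.00     0.80]
d = (I − A) x:
  d_1 = (+0.55)·310 + (-0.40)·120 + (-0.40)·170 = 54.500
  d_2 = (-0.15)·310 + (+0.85)·120 + (-0.25)·170 = 13.000
  d_3 = (-0.15)·310 + (+0.00)·120 + (+0.80)·170 = 89.500

d_1 = 54.500, d_2 = 13.000, d_3 = 89.500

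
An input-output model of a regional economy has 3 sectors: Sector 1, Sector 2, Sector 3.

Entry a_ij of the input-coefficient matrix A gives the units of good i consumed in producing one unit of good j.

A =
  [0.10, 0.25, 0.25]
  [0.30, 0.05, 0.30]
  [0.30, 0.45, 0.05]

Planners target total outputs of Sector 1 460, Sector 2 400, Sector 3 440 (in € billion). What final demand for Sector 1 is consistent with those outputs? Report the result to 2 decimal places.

d_1 = 204.00

I − A =
  [   0.90    -0.25    -0.25]
  [  -0.30     0.95    -0.30]
  [  -0.30    -0.45     0.95]
d = (I − A) x:
  d_1 = (+0.90)·460 + (-0.25)·400 + (-0.25)·440 = 204.00
  d_2 = (-0.30)·460 + (+0.95)·400 + (-0.30)·440 = 110.00
  d_3 = (-0.30)·460 + (-0.45)·400 + (+0.95)·440 = 100.00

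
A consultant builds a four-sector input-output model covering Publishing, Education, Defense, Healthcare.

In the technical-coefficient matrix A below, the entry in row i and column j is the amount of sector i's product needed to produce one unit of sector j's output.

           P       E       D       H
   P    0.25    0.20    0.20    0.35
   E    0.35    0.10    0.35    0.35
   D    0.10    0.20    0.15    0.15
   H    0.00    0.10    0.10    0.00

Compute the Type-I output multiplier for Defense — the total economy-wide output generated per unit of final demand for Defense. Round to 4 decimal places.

m_D = 3.6412

I − A =
  [   0.75    -0.20    -0.20    -0.35]
  [  -0.35     0.90    -0.35    -0.35]
  [  -0.10    -0.20     0.85    -0.15]
  [   0.00    -0.10    -0.10     1.00]
Compute the cofactors C_ij = (−1)^(i+j)·(3×3 minor ij) of I−A; the adjugate is their transpose:
adj(I−A) = Cᵀ =
  [ 0.639500   0.246750   0.293750   0.354250]
  [ 0.330750   0.602750   0.371000   0.382375]
  [ 0.161750   0.184750   0.566500   0.206250]
  [ 0.049250   0.078750   0.093750   0.422750]
det(I−A) = Σ_j (I−A)_1j·C_1j = (0.75)(0.639500) + (-0.20)(0.330750) + (-0.20)(0.161750) + (-0.35)(0.049250) = 0.3638875
(I − A)⁻¹ = adj(I−A) / det(I−A) ≈
  [   1.75741     0.67809     0.80725     0.97352]
  [   0.90893     1.65642     1.01955     1.05081]
  [   0.44451     0.50771     1.55680     0.56680]
  [   0.13534     0.21641     0.25763     1.16176]
The output multiplier for sector j is the column-j sum of the Leontief inverse (I − A)⁻¹ = adj(I−A) / det(I−A).
Column D of adj(I−A): (0.293750, 0.371000, 0.566500, 0.093750); det(I−A) = 0.3638875.
m_D = (0.293750 + 0.371000 + 0.566500 + 0.093750) / 0.3638875 = 1.325 / 0.3638875 ≈ 3.6412.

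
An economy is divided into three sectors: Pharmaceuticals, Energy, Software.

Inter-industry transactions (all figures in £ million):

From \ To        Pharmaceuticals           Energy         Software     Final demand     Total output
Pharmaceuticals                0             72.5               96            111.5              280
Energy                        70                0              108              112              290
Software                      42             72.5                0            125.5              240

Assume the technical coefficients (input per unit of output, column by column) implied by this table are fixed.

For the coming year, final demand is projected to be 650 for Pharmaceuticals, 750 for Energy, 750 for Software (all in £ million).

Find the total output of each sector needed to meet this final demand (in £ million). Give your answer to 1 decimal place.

Technical coefficients a_ij = z_ij / X_j:
  a_PP = 0/280 = 0.00, a_EP = 70/280 = 0.25, a_SP = 42/280 = 0.15
  a_PE = 72.5/290 = 0.25, a_EE = 0/290 = 0.00, a_SE = 72.5/290 = 0.25
  a_PS = 96/240 = 0.40, a_ES = 108/240 = 0.45, a_SS = 0/240 = 0.00
I − A =
  [   1.00    -0.25    -0.40]
  [  -0.25     1.00    -0.45]
  [  -0.15    -0.25     1.00]
Cofactors of I−A, C_ij = (−1)^(i+j)·(minor ij) (rows/columns in the sector order above):
  C_11 = (1.00)(1.00) − (-0.45)(-0.25) = 0.8875
  C_12 = −[(-0.25)(1.00) − (-0.45)(-0.15)] = 0.3175
  C_13 = (-0.25)(-0.25) − (1.00)(-0.15) = 0.2125
  C_21 = −[(-0.25)(1.00) − (-0.40)(-0.25)] = 0.3500
  C_22 = (1.00)(1.00) − (-0.40)(-0.15) = 0.9400
  C_23 = −[(1.00)(-0.25) − (-0.25)(-0.15)] = 0.2875
  C_31 = (-0.25)(-0.45) − (-0.40)(1.00) = 0.5125
  C_32 = −[(1.00)(-0.45) − (-0.40)(-0.25)] = 0.5500
  C_33 = (1.00)(1.00) − (-0.25)(-0.25) = 0.9375
det(I−A) = Σ_j (I−A)_1j·C_1j = (1.00)(0.8875) + (-0.25)(0.3175) + (-0.40)(0.2125) = 0.723125
adj(I−A) = Cᵀ =
  [ 0.8875   0.3500   0.5125]
  [ 0.3175   0.9400   0.5500]
  [ 0.2125   0.2875   0.9375]
(I − A)⁻¹ = adj(I−A) / det(I−A) ≈
  [   1.2273     0.4840     0.7087]
  [   0.4391     1.2999     0.7606]
  [   0.2939     0.3976     1.2965]
x = (I − A)⁻¹ d = adj(I−A)·d / det(I−A), with det(I−A) = 0.723125:
  x_P = (0.8875·650 + 0.3500·750 + 0.5125·750) / 0.723125 = 1223.75 / 0.723125 ≈ 1692.3
  x_E = (0.3175·650 + 0.9400·750 + 0.5500·750) / 0.723125 = 1323.875 / 0.723125 ≈ 1830.8
  x_S = (0.2125·650 + 0.2875·750 + 0.9375·750) / 0.723125 = 1056.875 / 0.723125 ≈ 1461.5

x_P = 1692.3, x_E = 1830.8, x_S = 1461.5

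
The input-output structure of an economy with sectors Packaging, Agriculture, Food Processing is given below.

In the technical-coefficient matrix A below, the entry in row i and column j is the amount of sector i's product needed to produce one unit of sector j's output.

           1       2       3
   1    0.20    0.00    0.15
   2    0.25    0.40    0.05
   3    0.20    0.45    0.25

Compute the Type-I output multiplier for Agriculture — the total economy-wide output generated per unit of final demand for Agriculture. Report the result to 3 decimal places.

I − A =
  [   0.80     0.00    -0.15]
  [  -0.25     0.60    -0.05]
  [  -0.20    -0.45     0.75]
Cofactors of I−A, C_ij = (−1)^(i+j)·(minor ij) (rows/columns in the sector order above):
  C_11 = (0.60)(0.75) − (-0.05)(-0.45) = 0.4275
  C_12 = −[(-0.25)(0.75) − (-0.05)(-0.20)] = 0.1975
  C_13 = (-0.25)(-0.45) − (0.60)(-0.20) = 0.2325
  C_21 = −[(0.00)(0.75) − (-0.15)(-0.45)] = 0.0675
  C_22 = (0.80)(0.75) − (-0.15)(-0.20) = 0.5700
  C_23 = −[(0.80)(-0.45) − (0.00)(-0.20)] = 0.3600
  C_31 = (0.00)(-0.05) − (-0.15)(0.60) = 0.0900
  C_32 = −[(0.80)(-0.05) − (-0.15)(-0.25)] = 0.0775
  C_33 = (0.80)(0.60) − (0.00)(-0.25) = 0.4800
det(I−A) = Σ_j (I−A)_1j·C_1j = (0.80)(0.4275) + (0.00)(0.1975) + (-0.15)(0.2325) = 0.307125
adj(I−A) = Cᵀ =
  [ 0.4275   0.0675   0.0900]
  [ 0.1975   0.5700   0.0775]
  [ 0.2325   0.3600   0.4800]
(I − A)⁻¹ = adj(I−A) / det(I−A) ≈
  [   1.3919     0.2198     0.2930]
  [   0.6431     1.8559     0.2523]
  [   0.7570     1.1722     1.5629]
The output multiplier for sector j is the column-j sum of the Leontief inverse (I − A)⁻¹ = adj(I−A) / det(I−A).
Column 2 of adj(I−A): (0.0675, 0.5700, 0.3600); det(I−A) = 0.307125.
m_2 = (0.0675 + 0.5700 + 0.3600) / 0.307125 = 0.9975 / 0.307125 ≈ 3.248.

m_2 = 3.248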